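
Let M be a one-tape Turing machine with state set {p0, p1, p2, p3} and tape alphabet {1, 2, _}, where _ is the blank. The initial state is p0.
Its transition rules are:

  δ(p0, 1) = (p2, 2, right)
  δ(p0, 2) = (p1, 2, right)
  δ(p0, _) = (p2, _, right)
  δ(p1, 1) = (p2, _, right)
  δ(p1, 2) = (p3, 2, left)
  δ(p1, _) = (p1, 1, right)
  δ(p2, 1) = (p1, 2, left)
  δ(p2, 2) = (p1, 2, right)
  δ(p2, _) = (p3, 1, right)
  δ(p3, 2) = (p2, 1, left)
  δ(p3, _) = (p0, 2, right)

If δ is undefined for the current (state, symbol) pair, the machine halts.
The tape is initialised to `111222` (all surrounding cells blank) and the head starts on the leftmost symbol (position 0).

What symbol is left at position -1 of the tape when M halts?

2

state=p0 head=0 tape=_[1]11222   (p0,1)→(p2,2,right)
state=p2 head=1 tape=_2[1]1222   (p2,1)→(p1,2,left)
state=p1 head=0 tape=_[2]21222   (p1,2)→(p3,2,left)
state=p3 head=-1 tape=[_]221222   (p3,_)→(p0,2,right)
state=p0 head=0 tape=2[2]21222   (p0,2)→(p1,2,right)
state=p1 head=1 tape=22[2]1222   (p1,2)→(p3,2,left)
state=p3 head=0 tape=2[2]21222   (p3,2)→(p2,1,left)
state=p2 head=-1 tape=[2]121222   (p2,2)→(p1,2,right)
state=p1 head=0 tape=2[1]21222   (p1,1)→(p2,_,right)
state=p2 head=1 tape=2_[2]1222   (p2,2)→(p1,2,right)
state=p1 head=2 tape=2_2[1]222   (p1,1)→(p2,_,right)
state=p2 head=3 tape=2_2_[2]22   (p2,2)→(p1,2,right)
state=p1 head=4 tape=2_2_2[2]2   (p1,2)→(p3,2,left)
state=p3 head=3 tape=2_2_[2]22   (p3,2)→(p2,1,left)
state=p2 head=2 tape=2_2[_]122   (p2,_)→(p3,1,right)
state=p3 head=3 tape=2_21[1]22
Cell -1 holds 2 when M halts.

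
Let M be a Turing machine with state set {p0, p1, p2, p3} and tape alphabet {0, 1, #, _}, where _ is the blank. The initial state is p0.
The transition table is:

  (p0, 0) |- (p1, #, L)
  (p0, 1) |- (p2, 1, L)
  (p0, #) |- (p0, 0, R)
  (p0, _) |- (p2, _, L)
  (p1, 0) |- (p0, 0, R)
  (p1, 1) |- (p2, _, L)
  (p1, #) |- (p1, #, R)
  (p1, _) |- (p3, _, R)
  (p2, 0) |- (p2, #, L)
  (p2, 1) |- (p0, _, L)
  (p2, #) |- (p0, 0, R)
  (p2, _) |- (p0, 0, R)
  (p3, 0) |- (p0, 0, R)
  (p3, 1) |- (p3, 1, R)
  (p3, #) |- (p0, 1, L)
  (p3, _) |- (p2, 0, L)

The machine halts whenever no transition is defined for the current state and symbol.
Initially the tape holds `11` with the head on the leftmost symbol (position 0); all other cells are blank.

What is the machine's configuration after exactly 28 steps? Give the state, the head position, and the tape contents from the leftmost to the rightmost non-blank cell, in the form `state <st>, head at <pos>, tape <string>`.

state p0, head at -2, tape 000##11

p0 | _____[1]1   read 1 → write 1, move L, go to p2
p2 | ____[_]11   read _ → write 0, move R, go to p0
p0 | ____0[1]1   read 1 → write 1, move L, go to p2
p2 | ____[0]11   read 0 → write #, move L, go to p2
p2 | ___[_]#11   read _ → write 0, move R, go to p0
p0 | ___0[#]11   read # → write 0, move R, go to p0
p0 | ___00[1]1   read 1 → write 1, move L, go to p2
p2 | ___0[0]11   read 0 → write #, move L, go to p2
p2 | ___[0]#11   read 0 → write #, move L, go to p2
p2 | __[_]##11   read _ → write 0, move R, go to p0
p0 | __0[#]#11   read # → write 0, move R, go to p0
p0 | __00[#]11   read # → write 0, move R, go to p0
p0 | __000[1]1   read 1 → write 1, move L, go to p2
p2 | __00[0]11   read 0 → write #, move L, go to p2
p2 | __0[0]#11   read 0 → write #, move L, go to p2
p2 | __[0]##11   read 0 → write #, move L, go to p2
p2 | _[_]###11   read _ → write 0, move R, go to p0
p0 | _0[#]##11   read # → write 0, move R, go to p0
p0 | _00[#]#11   read # → write 0, move R, go to p0
p0 | _000[#]11   read # → write 0, move R, go to p0
p0 | _0000[1]1   read 1 → write 1, move L, go to p2
p2 | _000[0]11   read 0 → write #, move L, go to p2
p2 | _00[0]#11   read 0 → write #, move L, go to p2
p2 | _0[0]##11   read 0 → write #, move L, go to p2
p2 | _[0]###11   read 0 → write #, move L, go to p2
p2 | [_]####11   read _ → write 0, move R, go to p0
p0 | 0[#]###11   read # → write 0, move R, go to p0
p0 | 00[#]##11   read # → write 0, move R, go to p0
p0 | 000[#]#11
After 28 steps: state p0, head at -2, tape 000##11.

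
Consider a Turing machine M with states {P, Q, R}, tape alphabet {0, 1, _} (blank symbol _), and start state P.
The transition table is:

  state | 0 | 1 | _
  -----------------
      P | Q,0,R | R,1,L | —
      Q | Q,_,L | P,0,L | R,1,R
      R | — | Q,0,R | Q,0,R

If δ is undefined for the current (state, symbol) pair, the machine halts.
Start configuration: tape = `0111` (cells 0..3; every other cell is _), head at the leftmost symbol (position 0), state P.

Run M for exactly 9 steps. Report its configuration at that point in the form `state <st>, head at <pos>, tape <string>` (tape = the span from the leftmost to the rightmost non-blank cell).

P | _[0]111   read 0 → write 0, move R, go to Q
Q | _0[1]11   read 1 → write 0, move L, go to P
P | _[0]011   read 0 → write 0, move R, go to Q
Q | _0[0]11   read 0 → write _, move L, go to Q
Q | _[0]_11   read 0 → write _, move L, go to Q
Q | [_]__11   read _ → write 1, move R, go to R
R | 1[_]_11   read _ → write 0, move R, go to Q
Q | 10[_]11   read _ → write 1, move R, go to R
R | 101[1]1   read 1 → write 0, move R, go to Q
Q | 1010[1]
After 9 steps: state Q, head at 3, tape 10101.

state Q, head at 3, tape 10101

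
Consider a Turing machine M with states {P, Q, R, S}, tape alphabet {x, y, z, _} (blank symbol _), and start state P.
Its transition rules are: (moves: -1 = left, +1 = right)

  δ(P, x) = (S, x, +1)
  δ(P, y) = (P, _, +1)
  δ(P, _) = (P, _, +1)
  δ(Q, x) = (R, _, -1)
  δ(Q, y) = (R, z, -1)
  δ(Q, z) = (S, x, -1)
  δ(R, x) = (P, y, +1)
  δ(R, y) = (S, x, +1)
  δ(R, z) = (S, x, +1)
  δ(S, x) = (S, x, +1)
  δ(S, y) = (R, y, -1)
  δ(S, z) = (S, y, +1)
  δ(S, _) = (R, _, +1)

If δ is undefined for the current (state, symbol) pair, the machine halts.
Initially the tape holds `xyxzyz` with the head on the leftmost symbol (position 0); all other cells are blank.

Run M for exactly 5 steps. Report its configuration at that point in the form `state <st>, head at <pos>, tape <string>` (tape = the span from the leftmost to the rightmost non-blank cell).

state=P head=0 tape=[x]yxzyz   (P,x)→(S,x,+1)
state=S head=1 tape=x[y]xzyz   (S,y)→(R,y,-1)
state=R head=0 tape=[x]yxzyz   (R,x)→(P,y,+1)
state=P head=1 tape=y[y]xzyz   (P,y)→(P,_,+1)
state=P head=2 tape=y_[x]zyz   (P,x)→(S,x,+1)
state=S head=3 tape=y_x[z]yz
After 5 steps: state S, head at 3, tape y_xzyz.

state S, head at 3, tape y_xzyz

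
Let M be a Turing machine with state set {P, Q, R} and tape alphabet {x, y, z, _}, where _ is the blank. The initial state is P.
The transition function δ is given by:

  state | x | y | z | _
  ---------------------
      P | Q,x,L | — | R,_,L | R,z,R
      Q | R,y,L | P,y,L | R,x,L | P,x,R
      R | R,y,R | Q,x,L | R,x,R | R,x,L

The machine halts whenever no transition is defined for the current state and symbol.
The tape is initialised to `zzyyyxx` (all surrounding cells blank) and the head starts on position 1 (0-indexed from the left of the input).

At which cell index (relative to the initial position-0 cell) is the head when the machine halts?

state=P head=1 tape=z[z]yyyxx   (P,z)→(R,_,L)
state=R head=0 tape=[z]_yyyxx   (R,z)→(R,x,R)
state=R head=1 tape=x[_]yyyxx   (R,_)→(R,x,L)
state=R head=0 tape=[x]xyyyxx   (R,x)→(R,y,R)
state=R head=1 tape=y[x]yyyxx   (R,x)→(R,y,R)
state=R head=2 tape=yy[y]yyxx   (R,y)→(Q,x,L)
state=Q head=1 tape=y[y]xyyxx   (Q,y)→(P,y,L)
state=P head=0 tape=[y]yxyyxx
At halt the head is at cell 0.

0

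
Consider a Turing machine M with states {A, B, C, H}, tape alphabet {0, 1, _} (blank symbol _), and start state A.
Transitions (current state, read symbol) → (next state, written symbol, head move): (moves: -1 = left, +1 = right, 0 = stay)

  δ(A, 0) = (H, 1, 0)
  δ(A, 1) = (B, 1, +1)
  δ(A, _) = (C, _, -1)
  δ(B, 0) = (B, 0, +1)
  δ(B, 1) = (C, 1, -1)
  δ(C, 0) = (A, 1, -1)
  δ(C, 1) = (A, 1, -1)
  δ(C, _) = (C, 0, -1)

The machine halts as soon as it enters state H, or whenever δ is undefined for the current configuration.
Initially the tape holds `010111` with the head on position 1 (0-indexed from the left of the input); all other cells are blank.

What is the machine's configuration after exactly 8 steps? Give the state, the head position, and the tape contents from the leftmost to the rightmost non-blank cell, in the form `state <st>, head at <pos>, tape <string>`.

state=A head=1 tape=0[1]0111   (A,1)→(B,1,+1)
state=B head=2 tape=01[0]111   (B,0)→(B,0,+1)
state=B head=3 tape=010[1]11   (B,1)→(C,1,-1)
state=C head=2 tape=01[0]111   (C,0)→(A,1,-1)
state=A head=1 tape=0[1]1111   (A,1)→(B,1,+1)
state=B head=2 tape=01[1]111   (B,1)→(C,1,-1)
state=C head=1 tape=0[1]1111   (C,1)→(A,1,-1)
state=A head=0 tape=[0]11111   (A,0)→(H,1,0)
state=H head=0 tape=[1]11111
After 8 steps: state H, head at 0, tape 111111.

state H, head at 0, tape 111111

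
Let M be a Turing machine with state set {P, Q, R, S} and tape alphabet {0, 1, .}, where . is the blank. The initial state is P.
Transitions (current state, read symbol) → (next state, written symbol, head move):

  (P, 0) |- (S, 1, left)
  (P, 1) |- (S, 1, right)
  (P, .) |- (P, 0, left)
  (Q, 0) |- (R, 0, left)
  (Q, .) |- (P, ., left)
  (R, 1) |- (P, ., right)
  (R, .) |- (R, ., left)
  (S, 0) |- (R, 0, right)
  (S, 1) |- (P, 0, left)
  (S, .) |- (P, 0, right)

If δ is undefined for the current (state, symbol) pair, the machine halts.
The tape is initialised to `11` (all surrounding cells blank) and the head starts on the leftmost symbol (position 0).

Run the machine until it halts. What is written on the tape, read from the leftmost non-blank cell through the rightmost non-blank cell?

state=P head=0 tape=[1]1.   (P,1)→(S,1,right)
state=S head=1 tape=1[1].   (S,1)→(P,0,left)
state=P head=0 tape=[1]0.   (P,1)→(S,1,right)
state=S head=1 tape=1[0].   (S,0)→(R,0,right)
state=R head=2 tape=10[.]   (R,.)→(R,.,left)
state=R head=1 tape=1[0].
The non-blank tape span at halt is 10.

10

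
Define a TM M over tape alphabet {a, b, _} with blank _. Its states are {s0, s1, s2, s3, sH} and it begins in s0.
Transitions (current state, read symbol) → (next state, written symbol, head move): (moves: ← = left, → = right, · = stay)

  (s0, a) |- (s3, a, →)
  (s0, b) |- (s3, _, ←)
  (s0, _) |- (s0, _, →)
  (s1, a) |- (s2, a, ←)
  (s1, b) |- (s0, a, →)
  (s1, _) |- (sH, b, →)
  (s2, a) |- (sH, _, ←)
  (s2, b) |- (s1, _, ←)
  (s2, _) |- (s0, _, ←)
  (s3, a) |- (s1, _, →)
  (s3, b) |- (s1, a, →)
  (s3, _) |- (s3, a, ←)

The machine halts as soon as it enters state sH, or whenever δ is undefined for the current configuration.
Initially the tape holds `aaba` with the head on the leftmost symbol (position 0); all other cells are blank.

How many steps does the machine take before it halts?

state=s0 head=0 tape=[a]aba___   (s0,a)→(s3,a,→)
state=s3 head=1 tape=a[a]ba___   (s3,a)→(s1,_,→)
state=s1 head=2 tape=a_[b]a___   (s1,b)→(s0,a,→)
state=s0 head=3 tape=a_a[a]___   (s0,a)→(s3,a,→)
state=s3 head=4 tape=a_aa[_]__   (s3,_)→(s3,a,←)
state=s3 head=3 tape=a_a[a]a__   (s3,a)→(s1,_,→)
state=s1 head=4 tape=a_a_[a]__   (s1,a)→(s2,a,←)
state=s2 head=3 tape=a_a[_]a__   (s2,_)→(s0,_,←)
state=s0 head=2 tape=a_[a]_a__   (s0,a)→(s3,a,→)
state=s3 head=3 tape=a_a[_]a__   (s3,_)→(s3,a,←)
state=s3 head=2 tape=a_[a]aa__   (s3,a)→(s1,_,→)
state=s1 head=3 tape=a__[a]a__   (s1,a)→(s2,a,←)
state=s2 head=2 tape=a_[_]aa__   (s2,_)→(s0,_,←)
state=s0 head=1 tape=a[_]_aa__   (s0,_)→(s0,_,→)
state=s0 head=2 tape=a_[_]aa__   (s0,_)→(s0,_,→)
state=s0 head=3 tape=a__[a]a__   (s0,a)→(s3,a,→)
state=s3 head=4 tape=a__a[a]__   (s3,a)→(s1,_,→)
state=s1 head=5 tape=a__a_[_]_   (s1,_)→(sH,b,→)
state=sH head=6 tape=a__a_b[_]
M halts after 18 transitions.

18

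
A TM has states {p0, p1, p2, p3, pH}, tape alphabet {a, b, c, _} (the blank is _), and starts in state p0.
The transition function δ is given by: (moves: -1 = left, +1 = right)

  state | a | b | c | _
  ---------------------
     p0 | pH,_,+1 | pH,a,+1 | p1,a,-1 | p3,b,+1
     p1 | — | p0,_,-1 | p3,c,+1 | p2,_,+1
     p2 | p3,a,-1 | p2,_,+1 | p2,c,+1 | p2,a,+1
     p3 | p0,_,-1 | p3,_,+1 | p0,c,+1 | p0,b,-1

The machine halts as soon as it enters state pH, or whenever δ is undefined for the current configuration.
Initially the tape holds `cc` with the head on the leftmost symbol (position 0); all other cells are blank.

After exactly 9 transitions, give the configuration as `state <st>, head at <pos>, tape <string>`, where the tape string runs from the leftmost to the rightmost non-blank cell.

state p0, head at -1, tape bbbc

state=p0 head=0 tape=__[c]c   (p0,c)→(p1,a,-1)
state=p1 head=-1 tape=_[_]ac   (p1,_)→(p2,_,+1)
state=p2 head=0 tape=__[a]c   (p2,a)→(p3,a,-1)
state=p3 head=-1 tape=_[_]ac   (p3,_)→(p0,b,-1)
state=p0 head=-2 tape=[_]bac   (p0,_)→(p3,b,+1)
state=p3 head=-1 tape=b[b]ac   (p3,b)→(p3,_,+1)
state=p3 head=0 tape=b_[a]c   (p3,a)→(p0,_,-1)
state=p0 head=-1 tape=b[_]_c   (p0,_)→(p3,b,+1)
state=p3 head=0 tape=bb[_]c   (p3,_)→(p0,b,-1)
state=p0 head=-1 tape=b[b]bc
After 9 steps: state p0, head at -1, tape bbbc.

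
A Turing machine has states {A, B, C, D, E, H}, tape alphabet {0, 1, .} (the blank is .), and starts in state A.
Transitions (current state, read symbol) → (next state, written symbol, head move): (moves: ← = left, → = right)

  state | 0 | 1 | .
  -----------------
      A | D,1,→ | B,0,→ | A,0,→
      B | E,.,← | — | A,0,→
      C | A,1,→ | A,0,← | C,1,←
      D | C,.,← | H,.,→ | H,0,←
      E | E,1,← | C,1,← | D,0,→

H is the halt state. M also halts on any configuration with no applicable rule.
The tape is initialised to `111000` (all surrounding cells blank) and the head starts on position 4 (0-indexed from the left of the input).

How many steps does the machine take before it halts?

14

state=A head=4 tape=.1110[0]0   (A,0)→(D,1,→)
state=D head=5 tape=.11101[0]   (D,0)→(C,.,←)
state=C head=4 tape=.1110[1].   (C,1)→(A,0,←)
state=A head=3 tape=.111[0]0.   (A,0)→(D,1,→)
state=D head=4 tape=.1111[0].   (D,0)→(C,.,←)
state=C head=3 tape=.111[1]..   (C,1)→(A,0,←)
state=A head=2 tape=.11[1]0..   (A,1)→(B,0,→)
state=B head=3 tape=.110[0]..   (B,0)→(E,.,←)
state=E head=2 tape=.11[0]...   (E,0)→(E,1,←)
state=E head=1 tape=.1[1]1...   (E,1)→(C,1,←)
state=C head=0 tape=.[1]11...   (C,1)→(A,0,←)
state=A head=-1 tape=[.]011...   (A,.)→(A,0,→)
state=A head=0 tape=0[0]11...   (A,0)→(D,1,→)
state=D head=1 tape=01[1]1...   (D,1)→(H,.,→)
state=H head=2 tape=01.[1]...
M halts after 14 transitions.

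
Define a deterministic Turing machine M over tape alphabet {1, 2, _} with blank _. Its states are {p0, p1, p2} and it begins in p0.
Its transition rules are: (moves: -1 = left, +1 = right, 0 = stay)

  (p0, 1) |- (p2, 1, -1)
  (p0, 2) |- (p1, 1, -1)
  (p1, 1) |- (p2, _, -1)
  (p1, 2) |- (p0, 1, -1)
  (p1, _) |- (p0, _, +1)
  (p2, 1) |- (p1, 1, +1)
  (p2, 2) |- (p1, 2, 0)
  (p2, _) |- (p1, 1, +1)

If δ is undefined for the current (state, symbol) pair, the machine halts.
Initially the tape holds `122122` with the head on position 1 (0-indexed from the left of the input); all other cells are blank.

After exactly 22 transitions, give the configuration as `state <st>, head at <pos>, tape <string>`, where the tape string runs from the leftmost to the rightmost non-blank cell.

state p1, head at 3, tape 1111_12

p0 | _1[2]2122   read 2 → write 1, move -1, go to p1
p1 | _[1]12122   read 1 → write _, move -1, go to p2
p2 | [_]_12122   read _ → write 1, move +1, go to p1
p1 | 1[_]12122   read _ → write _, move +1, go to p0
p0 | 1_[1]2122   read 1 → write 1, move -1, go to p2
p2 | 1[_]12122   read _ → write 1, move +1, go to p1
p1 | 11[1]2122   read 1 → write _, move -1, go to p2
p2 | 1[1]_2122   read 1 → write 1, move +1, go to p1
p1 | 11[_]2122   read _ → write _, move +1, go to p0
p0 | 11_[2]122   read 2 → write 1, move -1, go to p1
p1 | 11[_]1122   read _ → write _, move +1, go to p0
p0 | 11_[1]122   read 1 → write 1, move -1, go to p2
p2 | 11[_]1122   read _ → write 1, move +1, go to p1
p1 | 111[1]122   read 1 → write _, move -1, go to p2
p2 | 11[1]_122   read 1 → write 1, move +1, go to p1
p1 | 111[_]122   read _ → write _, move +1, go to p0
p0 | 111_[1]22   read 1 → write 1, move -1, go to p2
p2 | 111[_]122   read _ → write 1, move +1, go to p1
p1 | 1111[1]22   read 1 → write _, move -1, go to p2
p2 | 111[1]_22   read 1 → write 1, move +1, go to p1
p1 | 1111[_]22   read _ → write _, move +1, go to p0
p0 | 1111_[2]2   read 2 → write 1, move -1, go to p1
p1 | 1111[_]12
After 22 steps: state p1, head at 3, tape 1111_12.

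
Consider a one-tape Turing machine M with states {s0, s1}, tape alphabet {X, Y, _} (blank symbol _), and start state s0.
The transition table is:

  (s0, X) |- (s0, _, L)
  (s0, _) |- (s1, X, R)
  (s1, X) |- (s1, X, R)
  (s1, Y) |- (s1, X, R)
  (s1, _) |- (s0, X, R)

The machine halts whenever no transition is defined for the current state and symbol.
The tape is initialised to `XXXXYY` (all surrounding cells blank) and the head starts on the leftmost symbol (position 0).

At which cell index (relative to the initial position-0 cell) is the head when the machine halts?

4

s0 | ____[X]XXXYY   read X → write _, move L, go to s0
s0 | ___[_]_XXXYY   read _ → write X, move R, go to s1
s1 | ___X[_]XXXYY   read _ → write X, move R, go to s0
s0 | ___XX[X]XXYY   read X → write _, move L, go to s0
s0 | ___X[X]_XXYY   read X → write _, move L, go to s0
s0 | ___[X]__XXYY   read X → write _, move L, go to s0
s0 | __[_]___XXYY   read _ → write X, move R, go to s1
s1 | __X[_]__XXYY   read _ → write X, move R, go to s0
s0 | __XX[_]_XXYY   read _ → write X, move R, go to s1
s1 | __XXX[_]XXYY   read _ → write X, move R, go to s0
s0 | __XXXX[X]XYY   read X → write _, move L, go to s0
s0 | __XXX[X]_XYY   read X → write _, move L, go to s0
s0 | __XX[X]__XYY   read X → write _, move L, go to s0
s0 | __X[X]___XYY   read X → write _, move L, go to s0
s0 | __[X]____XYY   read X → write _, move L, go to s0
s0 | _[_]_____XYY   read _ → write X, move R, go to s1
s1 | _X[_]____XYY   read _ → write X, move R, go to s0
s0 | _XX[_]___XYY   read _ → write X, move R, go to s1
s1 | _XXX[_]__XYY   read _ → write X, move R, go to s0
s0 | _XXXX[_]_XYY   read _ → write X, move R, go to s1
s1 | _XXXXX[_]XYY   read _ → write X, move R, go to s0
s0 | _XXXXXX[X]YY   read X → write _, move L, go to s0
s0 | _XXXXX[X]_YY   read X → write _, move L, go to s0
s0 | _XXXX[X]__YY   read X → write _, move L, go to s0
s0 | _XXX[X]___YY   read X → write _, move L, go to s0
s0 | _XX[X]____YY   read X → write _, move L, go to s0
s0 | _X[X]_____YY   read X → write _, move L, go to s0
s0 | _[X]______YY   read X → write _, move L, go to s0
s0 | [_]_______YY   read _ → write X, move R, go to s1
s1 | X[_]______YY   read _ → write X, move R, go to s0
s0 | XX[_]_____YY   read _ → write X, move R, go to s1
s1 | XXX[_]____YY   read _ → write X, move R, go to s0
s0 | XXXX[_]___YY   read _ → write X, move R, go to s1
s1 | XXXXX[_]__YY   read _ → write X, move R, go to s0
s0 | XXXXXX[_]_YY   read _ → write X, move R, go to s1
s1 | XXXXXXX[_]YY   read _ → write X, move R, go to s0
s0 | XXXXXXXX[Y]Y
At halt the head is at cell 4.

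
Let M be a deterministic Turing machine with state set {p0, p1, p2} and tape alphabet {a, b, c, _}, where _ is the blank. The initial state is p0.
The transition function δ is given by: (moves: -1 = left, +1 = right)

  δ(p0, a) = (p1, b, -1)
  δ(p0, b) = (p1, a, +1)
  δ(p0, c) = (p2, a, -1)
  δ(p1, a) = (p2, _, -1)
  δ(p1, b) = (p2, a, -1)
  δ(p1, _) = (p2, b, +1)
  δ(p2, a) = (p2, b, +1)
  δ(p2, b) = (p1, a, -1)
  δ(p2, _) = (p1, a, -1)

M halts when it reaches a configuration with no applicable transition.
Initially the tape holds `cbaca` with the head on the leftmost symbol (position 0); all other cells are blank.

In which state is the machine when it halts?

p0 | ____[c]baca   read c → write a, move -1, go to p2
p2 | ___[_]abaca   read _ → write a, move -1, go to p1
p1 | __[_]aabaca   read _ → write b, move +1, go to p2
p2 | __b[a]abaca   read a → write b, move +1, go to p2
p2 | __bb[a]baca   read a → write b, move +1, go to p2
p2 | __bbb[b]aca   read b → write a, move -1, go to p1
p1 | __bb[b]aaca   read b → write a, move -1, go to p2
p2 | __b[b]aaaca   read b → write a, move -1, go to p1
p1 | __[b]aaaaca   read b → write a, move -1, go to p2
p2 | _[_]aaaaaca   read _ → write a, move -1, go to p1
p1 | [_]aaaaaaca   read _ → write b, move +1, go to p2
p2 | b[a]aaaaaca   read a → write b, move +1, go to p2
p2 | bb[a]aaaaca   read a → write b, move +1, go to p2
p2 | bbb[a]aaaca   read a → write b, move +1, go to p2
p2 | bbbb[a]aaca   read a → write b, move +1, go to p2
p2 | bbbbb[a]aca   read a → write b, move +1, go to p2
p2 | bbbbbb[a]ca   read a → write b, move +1, go to p2
p2 | bbbbbbb[c]a
No transition is defined for (p2, c); M halts in state p2.

p2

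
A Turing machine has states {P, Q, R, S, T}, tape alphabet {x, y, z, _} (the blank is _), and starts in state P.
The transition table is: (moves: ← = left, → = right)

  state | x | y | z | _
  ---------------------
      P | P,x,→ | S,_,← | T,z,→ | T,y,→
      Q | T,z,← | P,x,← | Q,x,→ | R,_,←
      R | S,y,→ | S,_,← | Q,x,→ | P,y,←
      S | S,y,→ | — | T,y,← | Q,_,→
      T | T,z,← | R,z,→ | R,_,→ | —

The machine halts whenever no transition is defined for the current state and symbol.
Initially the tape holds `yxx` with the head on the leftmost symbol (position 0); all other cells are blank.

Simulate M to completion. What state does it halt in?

S

state=P head=0 tape=__[y]xx__   (P,y)→(S,_,←)
state=S head=-1 tape=_[_]_xx__   (S,_)→(Q,_,→)
state=Q head=0 tape=__[_]xx__   (Q,_)→(R,_,←)
state=R head=-1 tape=_[_]_xx__   (R,_)→(P,y,←)
state=P head=-2 tape=[_]y_xx__   (P,_)→(T,y,→)
state=T head=-1 tape=y[y]_xx__   (T,y)→(R,z,→)
state=R head=0 tape=yz[_]xx__   (R,_)→(P,y,←)
state=P head=-1 tape=y[z]yxx__   (P,z)→(T,z,→)
state=T head=0 tape=yz[y]xx__   (T,y)→(R,z,→)
state=R head=1 tape=yzz[x]x__   (R,x)→(S,y,→)
state=S head=2 tape=yzzy[x]__   (S,x)→(S,y,→)
state=S head=3 tape=yzzyy[_]_   (S,_)→(Q,_,→)
state=Q head=4 tape=yzzyy_[_]   (Q,_)→(R,_,←)
state=R head=3 tape=yzzyy[_]_   (R,_)→(P,y,←)
state=P head=2 tape=yzzy[y]y_   (P,y)→(S,_,←)
state=S head=1 tape=yzz[y]_y_
No transition is defined for (S, y); M halts in state S.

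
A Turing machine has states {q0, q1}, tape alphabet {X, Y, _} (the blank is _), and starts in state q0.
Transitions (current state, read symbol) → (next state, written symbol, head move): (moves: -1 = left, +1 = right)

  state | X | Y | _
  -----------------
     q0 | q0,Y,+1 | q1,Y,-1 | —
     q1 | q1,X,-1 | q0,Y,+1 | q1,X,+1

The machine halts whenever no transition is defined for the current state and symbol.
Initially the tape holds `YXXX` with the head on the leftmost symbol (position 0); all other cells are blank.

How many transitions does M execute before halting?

6

q0 | _[Y]XXX_   read Y → write Y, move -1, go to q1
q1 | [_]YXXX_   read _ → write X, move +1, go to q1
q1 | X[Y]XXX_   read Y → write Y, move +1, go to q0
q0 | XY[X]XX_   read X → write Y, move +1, go to q0
q0 | XYY[X]X_   read X → write Y, move +1, go to q0
q0 | XYYY[X]_   read X → write Y, move +1, go to q0
q0 | XYYYY[_]
M halts after 6 transitions.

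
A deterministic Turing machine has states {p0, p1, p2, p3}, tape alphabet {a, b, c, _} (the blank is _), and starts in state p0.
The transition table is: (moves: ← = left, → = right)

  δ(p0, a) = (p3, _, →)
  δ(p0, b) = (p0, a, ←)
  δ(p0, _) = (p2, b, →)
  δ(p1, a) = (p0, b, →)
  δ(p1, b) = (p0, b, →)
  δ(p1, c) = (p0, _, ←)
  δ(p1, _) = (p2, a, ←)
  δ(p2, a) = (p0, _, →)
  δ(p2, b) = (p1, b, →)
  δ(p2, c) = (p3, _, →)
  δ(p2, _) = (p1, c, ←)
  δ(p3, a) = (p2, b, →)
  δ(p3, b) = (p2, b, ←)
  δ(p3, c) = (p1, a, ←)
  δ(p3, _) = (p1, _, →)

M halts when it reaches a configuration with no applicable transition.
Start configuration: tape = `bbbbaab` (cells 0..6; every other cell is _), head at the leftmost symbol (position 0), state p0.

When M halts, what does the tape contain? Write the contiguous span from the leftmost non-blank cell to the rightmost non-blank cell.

state=p0 head=0 tape=_[b]bbbaab___   (p0,b)→(p0,a,←)
state=p0 head=-1 tape=[_]abbbaab___   (p0,_)→(p2,b,→)
state=p2 head=0 tape=b[a]bbbaab___   (p2,a)→(p0,_,→)
state=p0 head=1 tape=b_[b]bbaab___   (p0,b)→(p0,a,←)
state=p0 head=0 tape=b[_]abbaab___   (p0,_)→(p2,b,→)
state=p2 head=1 tape=bb[a]bbaab___   (p2,a)→(p0,_,→)
state=p0 head=2 tape=bb_[b]baab___   (p0,b)→(p0,a,←)
state=p0 head=1 tape=bb[_]abaab___   (p0,_)→(p2,b,→)
state=p2 head=2 tape=bbb[a]baab___   (p2,a)→(p0,_,→)
state=p0 head=3 tape=bbb_[b]aab___   (p0,b)→(p0,a,←)
state=p0 head=2 tape=bbb[_]aaab___   (p0,_)→(p2,b,→)
state=p2 head=3 tape=bbbb[a]aab___   (p2,a)→(p0,_,→)
state=p0 head=4 tape=bbbb_[a]ab___   (p0,a)→(p3,_,→)
state=p3 head=5 tape=bbbb__[a]b___   (p3,a)→(p2,b,→)
state=p2 head=6 tape=bbbb__b[b]___   (p2,b)→(p1,b,→)
state=p1 head=7 tape=bbbb__bb[_]__   (p1,_)→(p2,a,←)
state=p2 head=6 tape=bbbb__b[b]a__   (p2,b)→(p1,b,→)
state=p1 head=7 tape=bbbb__bb[a]__   (p1,a)→(p0,b,→)
state=p0 head=8 tape=bbbb__bbb[_]_   (p0,_)→(p2,b,→)
state=p2 head=9 tape=bbbb__bbbb[_]   (p2,_)→(p1,c,←)
state=p1 head=8 tape=bbbb__bbb[b]c   (p1,b)→(p0,b,→)
state=p0 head=9 tape=bbbb__bbbb[c]
The non-blank tape span at halt is bbbb__bbbbc.

bbbb__bbbbc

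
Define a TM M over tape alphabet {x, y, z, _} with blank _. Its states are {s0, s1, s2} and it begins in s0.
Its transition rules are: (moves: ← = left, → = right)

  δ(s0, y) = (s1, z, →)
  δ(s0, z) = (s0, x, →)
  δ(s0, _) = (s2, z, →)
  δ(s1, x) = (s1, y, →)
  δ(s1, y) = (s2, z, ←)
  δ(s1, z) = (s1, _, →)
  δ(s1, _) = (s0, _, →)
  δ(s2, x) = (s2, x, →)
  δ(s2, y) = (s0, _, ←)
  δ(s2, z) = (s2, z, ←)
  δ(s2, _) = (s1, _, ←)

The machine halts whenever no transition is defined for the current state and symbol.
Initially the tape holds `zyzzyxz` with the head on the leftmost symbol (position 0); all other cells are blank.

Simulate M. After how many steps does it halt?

15

state=s0 head=0 tape=[z]yzzyxz   (s0,z)→(s0,x,→)
state=s0 head=1 tape=x[y]zzyxz   (s0,y)→(s1,z,→)
state=s1 head=2 tape=xz[z]zyxz   (s1,z)→(s1,_,→)
state=s1 head=3 tape=xz_[z]yxz   (s1,z)→(s1,_,→)
state=s1 head=4 tape=xz__[y]xz   (s1,y)→(s2,z,←)
state=s2 head=3 tape=xz_[_]zxz   (s2,_)→(s1,_,←)
state=s1 head=2 tape=xz[_]_zxz   (s1,_)→(s0,_,→)
state=s0 head=3 tape=xz_[_]zxz   (s0,_)→(s2,z,→)
state=s2 head=4 tape=xz_z[z]xz   (s2,z)→(s2,z,←)
state=s2 head=3 tape=xz_[z]zxz   (s2,z)→(s2,z,←)
state=s2 head=2 tape=xz[_]zzxz   (s2,_)→(s1,_,←)
state=s1 head=1 tape=x[z]_zzxz   (s1,z)→(s1,_,→)
state=s1 head=2 tape=x_[_]zzxz   (s1,_)→(s0,_,→)
state=s0 head=3 tape=x__[z]zxz   (s0,z)→(s0,x,→)
state=s0 head=4 tape=x__x[z]xz   (s0,z)→(s0,x,→)
state=s0 head=5 tape=x__xx[x]z
M halts after 15 transitions.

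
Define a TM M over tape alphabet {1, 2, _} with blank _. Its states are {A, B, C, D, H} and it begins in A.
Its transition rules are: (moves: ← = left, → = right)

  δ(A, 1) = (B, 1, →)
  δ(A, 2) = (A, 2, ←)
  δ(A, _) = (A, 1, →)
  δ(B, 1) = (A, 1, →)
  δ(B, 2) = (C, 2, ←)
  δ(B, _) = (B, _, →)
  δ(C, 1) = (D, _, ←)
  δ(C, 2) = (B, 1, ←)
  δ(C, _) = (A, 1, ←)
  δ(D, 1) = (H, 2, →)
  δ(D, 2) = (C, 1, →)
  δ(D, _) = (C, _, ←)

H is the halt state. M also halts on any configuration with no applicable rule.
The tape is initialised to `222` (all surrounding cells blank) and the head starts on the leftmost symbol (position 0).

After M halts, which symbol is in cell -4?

A | ____[2]22   read 2 → write 2, move ←, go to A
A | ___[_]222   read _ → write 1, move →, go to A
A | ___1[2]22   read 2 → write 2, move ←, go to A
A | ___[1]222   read 1 → write 1, move →, go to B
B | ___1[2]22   read 2 → write 2, move ←, go to C
C | ___[1]222   read 1 → write _, move ←, go to D
D | __[_]_222   read _ → write _, move ←, go to C
C | _[_]__222   read _ → write 1, move ←, go to A
A | [_]1__222   read _ → write 1, move →, go to A
A | 1[1]__222   read 1 → write 1, move →, go to B
B | 11[_]_222   read _ → write _, move →, go to B
B | 11_[_]222   read _ → write _, move →, go to B
B | 11__[2]22   read 2 → write 2, move ←, go to C
C | 11_[_]222   read _ → write 1, move ←, go to A
A | 11[_]1222   read _ → write 1, move →, go to A
A | 111[1]222   read 1 → write 1, move →, go to B
B | 1111[2]22   read 2 → write 2, move ←, go to C
C | 111[1]222   read 1 → write _, move ←, go to D
D | 11[1]_222   read 1 → write 2, move →, go to H
H | 112[_]222
Cell -4 holds 1 when M halts.

1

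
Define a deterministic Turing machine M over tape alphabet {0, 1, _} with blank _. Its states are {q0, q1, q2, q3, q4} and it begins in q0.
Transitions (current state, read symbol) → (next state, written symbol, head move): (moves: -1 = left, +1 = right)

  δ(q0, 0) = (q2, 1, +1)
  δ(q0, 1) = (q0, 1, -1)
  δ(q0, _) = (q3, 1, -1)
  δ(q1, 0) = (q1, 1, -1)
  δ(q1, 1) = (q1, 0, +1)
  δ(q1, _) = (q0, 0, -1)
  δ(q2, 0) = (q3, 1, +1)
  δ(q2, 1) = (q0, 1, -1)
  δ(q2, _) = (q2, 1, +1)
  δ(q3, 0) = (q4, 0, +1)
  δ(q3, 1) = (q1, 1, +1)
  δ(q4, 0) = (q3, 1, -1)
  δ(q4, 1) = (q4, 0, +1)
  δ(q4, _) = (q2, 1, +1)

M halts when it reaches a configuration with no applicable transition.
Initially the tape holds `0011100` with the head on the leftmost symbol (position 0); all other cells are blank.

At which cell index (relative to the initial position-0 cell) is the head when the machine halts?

8

q0 | [0]011100__   read 0 → write 1, move +1, go to q2
q2 | 1[0]11100__   read 0 → write 1, move +1, go to q3
q3 | 11[1]1100__   read 1 → write 1, move +1, go to q1
q1 | 111[1]100__   read 1 → write 0, move +1, go to q1
q1 | 1110[1]00__   read 1 → write 0, move +1, go to q1
q1 | 11100[0]0__   read 0 → write 1, move -1, go to q1
q1 | 1110[0]10__   read 0 → write 1, move -1, go to q1
q1 | 111[0]110__   read 0 → write 1, move -1, go to q1
q1 | 11[1]1110__   read 1 → write 0, move +1, go to q1
q1 | 110[1]110__   read 1 → write 0, move +1, go to q1
q1 | 1100[1]10__   read 1 → write 0, move +1, go to q1
q1 | 11000[1]0__   read 1 → write 0, move +1, go to q1
q1 | 110000[0]__   read 0 → write 1, move -1, go to q1
q1 | 11000[0]1__   read 0 → write 1, move -1, go to q1
q1 | 1100[0]11__   read 0 → write 1, move -1, go to q1
q1 | 110[0]111__   read 0 → write 1, move -1, go to q1
q1 | 11[0]1111__   read 0 → write 1, move -1, go to q1
q1 | 1[1]11111__   read 1 → write 0, move +1, go to q1
q1 | 10[1]1111__   read 1 → write 0, move +1, go to q1
q1 | 100[1]111__   read 1 → write 0, move +1, go to q1
q1 | 1000[1]11__   read 1 → write 0, move +1, go to q1
q1 | 10000[1]1__   read 1 → write 0, move +1, go to q1
q1 | 100000[1]__   read 1 → write 0, move +1, go to q1
q1 | 1000000[_]_   read _ → write 0, move -1, go to q0
q0 | 100000[0]0_   read 0 → write 1, move +1, go to q2
q2 | 1000001[0]_   read 0 → write 1, move +1, go to q3
q3 | 10000011[_]
At halt the head is at cell 8.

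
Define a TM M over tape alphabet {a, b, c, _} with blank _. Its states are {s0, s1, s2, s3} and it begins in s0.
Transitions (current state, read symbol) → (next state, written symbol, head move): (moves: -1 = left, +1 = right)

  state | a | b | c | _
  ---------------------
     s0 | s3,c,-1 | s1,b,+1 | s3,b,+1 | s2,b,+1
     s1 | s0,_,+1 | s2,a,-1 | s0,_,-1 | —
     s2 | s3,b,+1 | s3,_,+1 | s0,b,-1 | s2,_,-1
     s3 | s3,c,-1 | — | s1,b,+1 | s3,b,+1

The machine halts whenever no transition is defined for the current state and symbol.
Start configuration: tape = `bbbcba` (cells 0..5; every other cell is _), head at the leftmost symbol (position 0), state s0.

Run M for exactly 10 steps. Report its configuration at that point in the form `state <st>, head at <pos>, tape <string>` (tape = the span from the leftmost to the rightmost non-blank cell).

state s3, head at 2, tape bbccba

state=s0 head=0 tape=[b]bbcba   (s0,b)→(s1,b,+1)
state=s1 head=1 tape=b[b]bcba   (s1,b)→(s2,a,-1)
state=s2 head=0 tape=[b]abcba   (s2,b)→(s3,_,+1)
state=s3 head=1 tape=_[a]bcba   (s3,a)→(s3,c,-1)
state=s3 head=0 tape=[_]cbcba   (s3,_)→(s3,b,+1)
state=s3 head=1 tape=b[c]bcba   (s3,c)→(s1,b,+1)
state=s1 head=2 tape=bb[b]cba   (s1,b)→(s2,a,-1)
state=s2 head=1 tape=b[b]acba   (s2,b)→(s3,_,+1)
state=s3 head=2 tape=b_[a]cba   (s3,a)→(s3,c,-1)
state=s3 head=1 tape=b[_]ccba   (s3,_)→(s3,b,+1)
state=s3 head=2 tape=bb[c]cba
After 10 steps: state s3, head at 2, tape bbccba.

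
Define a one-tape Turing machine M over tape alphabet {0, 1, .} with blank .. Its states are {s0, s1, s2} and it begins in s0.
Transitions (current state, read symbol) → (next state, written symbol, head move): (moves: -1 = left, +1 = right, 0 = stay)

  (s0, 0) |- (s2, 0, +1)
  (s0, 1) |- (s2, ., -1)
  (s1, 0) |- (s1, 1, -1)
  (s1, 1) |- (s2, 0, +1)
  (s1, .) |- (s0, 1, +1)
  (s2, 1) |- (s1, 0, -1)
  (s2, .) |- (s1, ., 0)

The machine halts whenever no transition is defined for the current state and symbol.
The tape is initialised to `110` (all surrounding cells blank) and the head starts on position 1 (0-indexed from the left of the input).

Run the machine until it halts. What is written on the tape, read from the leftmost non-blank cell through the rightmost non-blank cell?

10101

state=s0 head=1 tape=.1[1]0..   (s0,1)→(s2,.,-1)
state=s2 head=0 tape=.[1].0..   (s2,1)→(s1,0,-1)
state=s1 head=-1 tape=[.]0.0..   (s1,.)→(s0,1,+1)
state=s0 head=0 tape=1[0].0..   (s0,0)→(s2,0,+1)
state=s2 head=1 tape=10[.]0..   (s2,.)→(s1,.,0)
state=s1 head=1 tape=10[.]0..   (s1,.)→(s0,1,+1)
state=s0 head=2 tape=101[0]..   (s0,0)→(s2,0,+1)
state=s2 head=3 tape=1010[.].   (s2,.)→(s1,.,0)
state=s1 head=3 tape=1010[.].   (s1,.)→(s0,1,+1)
state=s0 head=4 tape=10101[.]
The non-blank tape span at halt is 10101.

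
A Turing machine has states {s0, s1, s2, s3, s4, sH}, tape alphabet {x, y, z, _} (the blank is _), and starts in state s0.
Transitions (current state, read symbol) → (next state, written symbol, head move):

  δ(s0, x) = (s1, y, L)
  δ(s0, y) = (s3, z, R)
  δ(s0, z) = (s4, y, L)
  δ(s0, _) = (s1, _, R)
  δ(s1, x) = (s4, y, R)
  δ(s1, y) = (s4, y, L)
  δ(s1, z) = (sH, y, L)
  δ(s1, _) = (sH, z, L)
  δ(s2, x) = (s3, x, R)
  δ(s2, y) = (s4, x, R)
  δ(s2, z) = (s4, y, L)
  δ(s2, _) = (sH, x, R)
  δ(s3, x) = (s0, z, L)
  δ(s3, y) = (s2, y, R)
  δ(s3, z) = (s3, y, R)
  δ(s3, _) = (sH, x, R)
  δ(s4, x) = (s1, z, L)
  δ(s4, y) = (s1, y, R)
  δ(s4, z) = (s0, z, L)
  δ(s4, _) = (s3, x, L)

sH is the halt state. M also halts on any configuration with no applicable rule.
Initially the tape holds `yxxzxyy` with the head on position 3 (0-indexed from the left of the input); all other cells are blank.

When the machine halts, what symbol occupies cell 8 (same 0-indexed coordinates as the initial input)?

state=s0 head=3 tape=yxx[z]xyy___   (s0,z)→(s4,y,L)
state=s4 head=2 tape=yx[x]yxyy___   (s4,x)→(s1,z,L)
state=s1 head=1 tape=y[x]zyxyy___   (s1,x)→(s4,y,R)
state=s4 head=2 tape=yy[z]yxyy___   (s4,z)→(s0,z,L)
state=s0 head=1 tape=y[y]zyxyy___   (s0,y)→(s3,z,R)
state=s3 head=2 tape=yz[z]yxyy___   (s3,z)→(s3,y,R)
state=s3 head=3 tape=yzy[y]xyy___   (s3,y)→(s2,y,R)
state=s2 head=4 tape=yzyy[x]yy___   (s2,x)→(s3,x,R)
state=s3 head=5 tape=yzyyx[y]y___   (s3,y)→(s2,y,R)
state=s2 head=6 tape=yzyyxy[y]___   (s2,y)→(s4,x,R)
state=s4 head=7 tape=yzyyxyx[_]__   (s4,_)→(s3,x,L)
state=s3 head=6 tape=yzyyxy[x]x__   (s3,x)→(s0,z,L)
state=s0 head=5 tape=yzyyx[y]zx__   (s0,y)→(s3,z,R)
state=s3 head=6 tape=yzyyxz[z]x__   (s3,z)→(s3,y,R)
state=s3 head=7 tape=yzyyxzy[x]__   (s3,x)→(s0,z,L)
state=s0 head=6 tape=yzyyxz[y]z__   (s0,y)→(s3,z,R)
state=s3 head=7 tape=yzyyxzz[z]__   (s3,z)→(s3,y,R)
state=s3 head=8 tape=yzyyxzzy[_]_   (s3,_)→(sH,x,R)
state=sH head=9 tape=yzyyxzzyx[_]
Cell 8 holds x when M halts.

x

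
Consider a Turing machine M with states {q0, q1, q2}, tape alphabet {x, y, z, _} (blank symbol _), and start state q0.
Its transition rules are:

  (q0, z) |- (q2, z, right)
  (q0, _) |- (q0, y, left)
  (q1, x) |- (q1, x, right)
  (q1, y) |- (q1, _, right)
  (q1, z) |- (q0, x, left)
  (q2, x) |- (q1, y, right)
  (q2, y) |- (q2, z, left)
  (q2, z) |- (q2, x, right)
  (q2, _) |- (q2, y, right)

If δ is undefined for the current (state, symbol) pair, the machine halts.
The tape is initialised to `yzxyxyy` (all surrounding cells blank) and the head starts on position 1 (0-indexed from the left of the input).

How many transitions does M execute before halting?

state=q0 head=1 tape=y[z]xyxyy_   (q0,z)→(q2,z,right)
state=q2 head=2 tape=yz[x]yxyy_   (q2,x)→(q1,y,right)
state=q1 head=3 tape=yzy[y]xyy_   (q1,y)→(q1,_,right)
state=q1 head=4 tape=yzy_[x]yy_   (q1,x)→(q1,x,right)
state=q1 head=5 tape=yzy_x[y]y_   (q1,y)→(q1,_,right)
state=q1 head=6 tape=yzy_x_[y]_   (q1,y)→(q1,_,right)
state=q1 head=7 tape=yzy_x__[_]
M halts after 6 transitions.

6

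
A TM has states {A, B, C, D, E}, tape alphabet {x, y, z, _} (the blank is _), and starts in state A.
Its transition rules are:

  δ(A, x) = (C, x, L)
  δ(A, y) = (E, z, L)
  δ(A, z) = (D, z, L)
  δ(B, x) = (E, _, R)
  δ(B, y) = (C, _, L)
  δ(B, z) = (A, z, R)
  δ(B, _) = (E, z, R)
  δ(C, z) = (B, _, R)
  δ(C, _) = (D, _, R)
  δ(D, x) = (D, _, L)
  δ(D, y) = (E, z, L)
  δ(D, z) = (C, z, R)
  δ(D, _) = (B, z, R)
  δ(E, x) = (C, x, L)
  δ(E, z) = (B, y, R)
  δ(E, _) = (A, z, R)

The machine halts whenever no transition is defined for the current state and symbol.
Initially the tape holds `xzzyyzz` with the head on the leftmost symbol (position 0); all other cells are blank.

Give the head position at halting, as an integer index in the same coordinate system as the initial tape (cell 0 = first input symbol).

7

state=A head=0 tape=_[x]zzyyzz_   (A,x)→(C,x,L)
state=C head=-1 tape=[_]xzzyyzz_   (C,_)→(D,_,R)
state=D head=0 tape=_[x]zzyyzz_   (D,x)→(D,_,L)
state=D head=-1 tape=[_]_zzyyzz_   (D,_)→(B,z,R)
state=B head=0 tape=z[_]zzyyzz_   (B,_)→(E,z,R)
state=E head=1 tape=zz[z]zyyzz_   (E,z)→(B,y,R)
state=B head=2 tape=zzy[z]yyzz_   (B,z)→(A,z,R)
state=A head=3 tape=zzyz[y]yzz_   (A,y)→(E,z,L)
state=E head=2 tape=zzy[z]zyzz_   (E,z)→(B,y,R)
state=B head=3 tape=zzyy[z]yzz_   (B,z)→(A,z,R)
state=A head=4 tape=zzyyz[y]zz_   (A,y)→(E,z,L)
state=E head=3 tape=zzyy[z]zzz_   (E,z)→(B,y,R)
state=B head=4 tape=zzyyy[z]zz_   (B,z)→(A,z,R)
state=A head=5 tape=zzyyyz[z]z_   (A,z)→(D,z,L)
state=D head=4 tape=zzyyy[z]zz_   (D,z)→(C,z,R)
state=C head=5 tape=zzyyyz[z]z_   (C,z)→(B,_,R)
state=B head=6 tape=zzyyyz_[z]_   (B,z)→(A,z,R)
state=A head=7 tape=zzyyyz_z[_]
At halt the head is at cell 7.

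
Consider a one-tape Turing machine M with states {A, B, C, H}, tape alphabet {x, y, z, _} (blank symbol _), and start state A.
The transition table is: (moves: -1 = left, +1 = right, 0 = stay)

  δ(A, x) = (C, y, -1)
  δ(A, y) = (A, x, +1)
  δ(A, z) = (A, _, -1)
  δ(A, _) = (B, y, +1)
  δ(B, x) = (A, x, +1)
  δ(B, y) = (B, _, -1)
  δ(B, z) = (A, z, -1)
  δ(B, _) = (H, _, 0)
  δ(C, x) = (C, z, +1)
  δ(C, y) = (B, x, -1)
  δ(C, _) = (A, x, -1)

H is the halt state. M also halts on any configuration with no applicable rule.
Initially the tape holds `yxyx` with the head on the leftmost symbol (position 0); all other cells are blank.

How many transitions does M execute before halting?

A | ____[y]xyx   read y → write x, move +1, go to A
A | ____x[x]yx   read x → write y, move -1, go to C
C | ____[x]yyx   read x → write z, move +1, go to C
C | ____z[y]yx   read y → write x, move -1, go to B
B | ____[z]xyx   read z → write z, move -1, go to A
A | ___[_]zxyx   read _ → write y, move +1, go to B
B | ___y[z]xyx   read z → write z, move -1, go to A
A | ___[y]zxyx   read y → write x, move +1, go to A
A | ___x[z]xyx   read z → write _, move -1, go to A
A | ___[x]_xyx   read x → write y, move -1, go to C
C | __[_]y_xyx   read _ → write x, move -1, go to A
A | _[_]xy_xyx   read _ → write y, move +1, go to B
B | _y[x]y_xyx   read x → write x, move +1, go to A
A | _yx[y]_xyx   read y → write x, move +1, go to A
A | _yxx[_]xyx   read _ → write y, move +1, go to B
B | _yxxy[x]yx   read x → write x, move +1, go to A
A | _yxxyx[y]x   read y → write x, move +1, go to A
A | _yxxyxx[x]   read x → write y, move -1, go to C
C | _yxxyx[x]y   read x → write z, move +1, go to C
C | _yxxyxz[y]   read y → write x, move -1, go to B
B | _yxxyx[z]x   read z → write z, move -1, go to A
A | _yxxy[x]zx   read x → write y, move -1, go to C
C | _yxx[y]yzx   read y → write x, move -1, go to B
B | _yx[x]xyzx   read x → write x, move +1, go to A
A | _yxx[x]yzx   read x → write y, move -1, go to C
C | _yx[x]yyzx   read x → write z, move +1, go to C
C | _yxz[y]yzx   read y → write x, move -1, go to B
B | _yx[z]xyzx   read z → write z, move -1, go to A
A | _y[x]zxyzx   read x → write y, move -1, go to C
C | _[y]yzxyzx   read y → write x, move -1, go to B
B | [_]xyzxyzx   read _ → write _, move 0, go to H
H | [_]xyzxyzx
M halts after 31 transitions.

31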